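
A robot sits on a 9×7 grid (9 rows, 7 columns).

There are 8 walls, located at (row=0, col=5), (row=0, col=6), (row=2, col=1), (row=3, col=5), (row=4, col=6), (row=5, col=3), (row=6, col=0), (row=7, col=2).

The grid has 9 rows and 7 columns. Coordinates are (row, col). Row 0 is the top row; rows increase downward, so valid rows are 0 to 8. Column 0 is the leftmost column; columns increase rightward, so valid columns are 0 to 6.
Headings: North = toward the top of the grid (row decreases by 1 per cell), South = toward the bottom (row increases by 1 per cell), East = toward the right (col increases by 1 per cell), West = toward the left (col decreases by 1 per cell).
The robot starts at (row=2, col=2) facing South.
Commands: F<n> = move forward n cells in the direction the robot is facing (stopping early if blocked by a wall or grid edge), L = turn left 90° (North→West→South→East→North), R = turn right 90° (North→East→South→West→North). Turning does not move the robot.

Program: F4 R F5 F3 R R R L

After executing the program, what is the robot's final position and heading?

Start: (row=2, col=2), facing South
  F4: move forward 4, now at (row=6, col=2)
  R: turn right, now facing West
  F5: move forward 1/5 (blocked), now at (row=6, col=1)
  F3: move forward 0/3 (blocked), now at (row=6, col=1)
  R: turn right, now facing North
  R: turn right, now facing East
  R: turn right, now facing South
  L: turn left, now facing East
Final: (row=6, col=1), facing East

Answer: Final position: (row=6, col=1), facing East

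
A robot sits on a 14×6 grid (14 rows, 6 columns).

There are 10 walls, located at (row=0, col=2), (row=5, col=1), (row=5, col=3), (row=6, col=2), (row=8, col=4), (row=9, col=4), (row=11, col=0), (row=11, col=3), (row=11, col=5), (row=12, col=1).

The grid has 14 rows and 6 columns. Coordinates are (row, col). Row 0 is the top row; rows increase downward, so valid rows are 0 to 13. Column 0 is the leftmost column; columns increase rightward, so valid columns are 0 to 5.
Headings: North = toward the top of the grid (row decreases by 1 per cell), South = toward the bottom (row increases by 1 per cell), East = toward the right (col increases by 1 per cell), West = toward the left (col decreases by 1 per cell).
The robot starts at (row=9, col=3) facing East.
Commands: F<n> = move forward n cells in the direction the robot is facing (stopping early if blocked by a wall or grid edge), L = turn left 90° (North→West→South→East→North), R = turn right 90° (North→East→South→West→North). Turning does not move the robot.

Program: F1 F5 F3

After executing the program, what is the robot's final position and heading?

Start: (row=9, col=3), facing East
  F1: move forward 0/1 (blocked), now at (row=9, col=3)
  F5: move forward 0/5 (blocked), now at (row=9, col=3)
  F3: move forward 0/3 (blocked), now at (row=9, col=3)
Final: (row=9, col=3), facing East

Answer: Final position: (row=9, col=3), facing East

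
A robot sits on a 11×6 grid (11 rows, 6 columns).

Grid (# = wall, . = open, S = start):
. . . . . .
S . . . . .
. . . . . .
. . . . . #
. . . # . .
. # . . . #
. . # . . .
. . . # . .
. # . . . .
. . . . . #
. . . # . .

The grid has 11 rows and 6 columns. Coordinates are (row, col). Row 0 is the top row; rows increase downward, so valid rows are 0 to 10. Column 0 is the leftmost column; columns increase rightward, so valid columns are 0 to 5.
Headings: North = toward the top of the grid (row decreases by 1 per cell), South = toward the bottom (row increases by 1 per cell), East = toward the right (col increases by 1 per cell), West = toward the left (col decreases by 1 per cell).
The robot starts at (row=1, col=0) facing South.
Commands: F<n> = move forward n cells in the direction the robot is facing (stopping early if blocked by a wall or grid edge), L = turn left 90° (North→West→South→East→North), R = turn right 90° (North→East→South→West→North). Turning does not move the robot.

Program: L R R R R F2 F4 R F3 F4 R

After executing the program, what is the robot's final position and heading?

Answer: Final position: (row=2, col=5), facing West

Derivation:
Start: (row=1, col=0), facing South
  L: turn left, now facing East
  R: turn right, now facing South
  R: turn right, now facing West
  R: turn right, now facing North
  R: turn right, now facing East
  F2: move forward 2, now at (row=1, col=2)
  F4: move forward 3/4 (blocked), now at (row=1, col=5)
  R: turn right, now facing South
  F3: move forward 1/3 (blocked), now at (row=2, col=5)
  F4: move forward 0/4 (blocked), now at (row=2, col=5)
  R: turn right, now facing West
Final: (row=2, col=5), facing West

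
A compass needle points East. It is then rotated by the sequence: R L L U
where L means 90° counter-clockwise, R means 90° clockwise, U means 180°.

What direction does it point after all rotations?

Answer: Final heading: South

Derivation:
Start: East
  R (right (90° clockwise)) -> South
  L (left (90° counter-clockwise)) -> East
  L (left (90° counter-clockwise)) -> North
  U (U-turn (180°)) -> South
Final: South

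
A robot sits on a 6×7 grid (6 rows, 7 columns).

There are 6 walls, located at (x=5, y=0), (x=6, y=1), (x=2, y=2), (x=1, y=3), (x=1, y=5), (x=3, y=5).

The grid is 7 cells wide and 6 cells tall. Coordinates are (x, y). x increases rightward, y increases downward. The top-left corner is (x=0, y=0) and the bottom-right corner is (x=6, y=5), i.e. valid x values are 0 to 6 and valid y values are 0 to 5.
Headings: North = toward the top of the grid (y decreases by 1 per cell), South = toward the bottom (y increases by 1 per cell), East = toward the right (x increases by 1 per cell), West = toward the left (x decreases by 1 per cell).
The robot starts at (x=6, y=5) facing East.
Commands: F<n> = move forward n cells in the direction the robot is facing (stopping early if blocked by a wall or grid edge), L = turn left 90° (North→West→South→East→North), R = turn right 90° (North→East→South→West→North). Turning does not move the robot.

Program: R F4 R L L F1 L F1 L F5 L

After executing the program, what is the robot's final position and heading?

Start: (x=6, y=5), facing East
  R: turn right, now facing South
  F4: move forward 0/4 (blocked), now at (x=6, y=5)
  R: turn right, now facing West
  L: turn left, now facing South
  L: turn left, now facing East
  F1: move forward 0/1 (blocked), now at (x=6, y=5)
  L: turn left, now facing North
  F1: move forward 1, now at (x=6, y=4)
  L: turn left, now facing West
  F5: move forward 5, now at (x=1, y=4)
  L: turn left, now facing South
Final: (x=1, y=4), facing South

Answer: Final position: (x=1, y=4), facing South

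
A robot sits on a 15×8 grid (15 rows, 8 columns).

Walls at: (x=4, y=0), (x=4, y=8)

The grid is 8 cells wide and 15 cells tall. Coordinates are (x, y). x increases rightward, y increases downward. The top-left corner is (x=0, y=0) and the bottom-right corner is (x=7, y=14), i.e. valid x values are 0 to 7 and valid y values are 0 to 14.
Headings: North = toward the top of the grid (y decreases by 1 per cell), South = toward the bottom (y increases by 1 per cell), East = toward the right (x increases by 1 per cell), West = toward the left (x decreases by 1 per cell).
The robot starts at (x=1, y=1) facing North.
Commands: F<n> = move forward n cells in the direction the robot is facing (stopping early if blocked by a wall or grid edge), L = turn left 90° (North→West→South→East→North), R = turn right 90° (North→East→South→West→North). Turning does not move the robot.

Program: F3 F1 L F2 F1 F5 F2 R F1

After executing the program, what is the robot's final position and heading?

Start: (x=1, y=1), facing North
  F3: move forward 1/3 (blocked), now at (x=1, y=0)
  F1: move forward 0/1 (blocked), now at (x=1, y=0)
  L: turn left, now facing West
  F2: move forward 1/2 (blocked), now at (x=0, y=0)
  F1: move forward 0/1 (blocked), now at (x=0, y=0)
  F5: move forward 0/5 (blocked), now at (x=0, y=0)
  F2: move forward 0/2 (blocked), now at (x=0, y=0)
  R: turn right, now facing North
  F1: move forward 0/1 (blocked), now at (x=0, y=0)
Final: (x=0, y=0), facing North

Answer: Final position: (x=0, y=0), facing North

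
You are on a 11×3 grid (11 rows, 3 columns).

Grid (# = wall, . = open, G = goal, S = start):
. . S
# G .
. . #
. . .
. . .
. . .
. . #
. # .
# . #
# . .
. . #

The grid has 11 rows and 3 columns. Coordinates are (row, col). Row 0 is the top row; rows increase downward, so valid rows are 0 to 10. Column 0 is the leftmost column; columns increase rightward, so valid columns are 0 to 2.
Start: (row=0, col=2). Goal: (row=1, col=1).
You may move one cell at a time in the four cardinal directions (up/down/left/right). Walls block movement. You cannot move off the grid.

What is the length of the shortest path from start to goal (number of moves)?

BFS from (row=0, col=2) until reaching (row=1, col=1):
  Distance 0: (row=0, col=2)
  Distance 1: (row=0, col=1), (row=1, col=2)
  Distance 2: (row=0, col=0), (row=1, col=1)  <- goal reached here
One shortest path (2 moves): (row=0, col=2) -> (row=0, col=1) -> (row=1, col=1)

Answer: Shortest path length: 2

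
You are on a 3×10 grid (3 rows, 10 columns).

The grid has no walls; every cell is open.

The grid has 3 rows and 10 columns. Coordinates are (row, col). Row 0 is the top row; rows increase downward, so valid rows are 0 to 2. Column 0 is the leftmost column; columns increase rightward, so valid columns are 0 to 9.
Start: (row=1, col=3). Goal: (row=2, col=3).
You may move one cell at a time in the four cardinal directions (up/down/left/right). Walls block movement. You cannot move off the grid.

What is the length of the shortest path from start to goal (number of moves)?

Answer: Shortest path length: 1

Derivation:
BFS from (row=1, col=3) until reaching (row=2, col=3):
  Distance 0: (row=1, col=3)
  Distance 1: (row=0, col=3), (row=1, col=2), (row=1, col=4), (row=2, col=3)  <- goal reached here
One shortest path (1 moves): (row=1, col=3) -> (row=2, col=3)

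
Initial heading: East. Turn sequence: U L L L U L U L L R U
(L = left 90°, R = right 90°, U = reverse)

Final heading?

Start: East
  U (U-turn (180°)) -> West
  L (left (90° counter-clockwise)) -> South
  L (left (90° counter-clockwise)) -> East
  L (left (90° counter-clockwise)) -> North
  U (U-turn (180°)) -> South
  L (left (90° counter-clockwise)) -> East
  U (U-turn (180°)) -> West
  L (left (90° counter-clockwise)) -> South
  L (left (90° counter-clockwise)) -> East
  R (right (90° clockwise)) -> South
  U (U-turn (180°)) -> North
Final: North

Answer: Final heading: North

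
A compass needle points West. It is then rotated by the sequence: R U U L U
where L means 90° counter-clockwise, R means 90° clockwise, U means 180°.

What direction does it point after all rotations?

Start: West
  R (right (90° clockwise)) -> North
  U (U-turn (180°)) -> South
  U (U-turn (180°)) -> North
  L (left (90° counter-clockwise)) -> West
  U (U-turn (180°)) -> East
Final: East

Answer: Final heading: East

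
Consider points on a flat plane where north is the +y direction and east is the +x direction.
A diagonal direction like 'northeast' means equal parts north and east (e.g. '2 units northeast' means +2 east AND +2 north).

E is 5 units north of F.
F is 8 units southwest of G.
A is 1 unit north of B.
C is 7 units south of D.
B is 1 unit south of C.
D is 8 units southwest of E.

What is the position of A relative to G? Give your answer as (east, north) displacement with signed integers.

Answer: A is at (east=-16, north=-18) relative to G.

Derivation:
Place G at the origin (east=0, north=0).
  F is 8 units southwest of G: delta (east=-8, north=-8); F at (east=-8, north=-8).
  E is 5 units north of F: delta (east=+0, north=+5); E at (east=-8, north=-3).
  D is 8 units southwest of E: delta (east=-8, north=-8); D at (east=-16, north=-11).
  C is 7 units south of D: delta (east=+0, north=-7); C at (east=-16, north=-18).
  B is 1 unit south of C: delta (east=+0, north=-1); B at (east=-16, north=-19).
  A is 1 unit north of B: delta (east=+0, north=+1); A at (east=-16, north=-18).
Therefore A relative to G: (east=-16, north=-18).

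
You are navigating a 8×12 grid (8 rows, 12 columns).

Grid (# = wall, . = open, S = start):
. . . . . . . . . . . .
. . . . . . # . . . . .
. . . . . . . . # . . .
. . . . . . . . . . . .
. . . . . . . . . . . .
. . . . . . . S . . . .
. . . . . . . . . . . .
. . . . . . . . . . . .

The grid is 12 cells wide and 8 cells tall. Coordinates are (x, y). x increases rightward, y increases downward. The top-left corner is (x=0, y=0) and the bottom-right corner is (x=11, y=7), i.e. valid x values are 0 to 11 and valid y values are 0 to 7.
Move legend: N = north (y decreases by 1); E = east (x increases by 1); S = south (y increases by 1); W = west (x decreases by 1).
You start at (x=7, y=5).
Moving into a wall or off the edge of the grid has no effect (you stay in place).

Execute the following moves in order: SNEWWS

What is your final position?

Answer: Final position: (x=6, y=6)

Derivation:
Start: (x=7, y=5)
  S (south): (x=7, y=5) -> (x=7, y=6)
  N (north): (x=7, y=6) -> (x=7, y=5)
  E (east): (x=7, y=5) -> (x=8, y=5)
  W (west): (x=8, y=5) -> (x=7, y=5)
  W (west): (x=7, y=5) -> (x=6, y=5)
  S (south): (x=6, y=5) -> (x=6, y=6)
Final: (x=6, y=6)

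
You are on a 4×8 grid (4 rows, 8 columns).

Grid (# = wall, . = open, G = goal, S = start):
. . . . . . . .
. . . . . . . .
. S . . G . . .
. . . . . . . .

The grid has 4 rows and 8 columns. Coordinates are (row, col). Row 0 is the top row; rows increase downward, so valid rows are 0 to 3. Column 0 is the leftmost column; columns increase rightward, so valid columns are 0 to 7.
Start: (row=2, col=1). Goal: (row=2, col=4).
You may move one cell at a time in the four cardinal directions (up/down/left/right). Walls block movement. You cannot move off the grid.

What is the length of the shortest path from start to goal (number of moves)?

Answer: Shortest path length: 3

Derivation:
BFS from (row=2, col=1) until reaching (row=2, col=4):
  Distance 0: (row=2, col=1)
  Distance 1: (row=1, col=1), (row=2, col=0), (row=2, col=2), (row=3, col=1)
  Distance 2: (row=0, col=1), (row=1, col=0), (row=1, col=2), (row=2, col=3), (row=3, col=0), (row=3, col=2)
  Distance 3: (row=0, col=0), (row=0, col=2), (row=1, col=3), (row=2, col=4), (row=3, col=3)  <- goal reached here
One shortest path (3 moves): (row=2, col=1) -> (row=2, col=2) -> (row=2, col=3) -> (row=2, col=4)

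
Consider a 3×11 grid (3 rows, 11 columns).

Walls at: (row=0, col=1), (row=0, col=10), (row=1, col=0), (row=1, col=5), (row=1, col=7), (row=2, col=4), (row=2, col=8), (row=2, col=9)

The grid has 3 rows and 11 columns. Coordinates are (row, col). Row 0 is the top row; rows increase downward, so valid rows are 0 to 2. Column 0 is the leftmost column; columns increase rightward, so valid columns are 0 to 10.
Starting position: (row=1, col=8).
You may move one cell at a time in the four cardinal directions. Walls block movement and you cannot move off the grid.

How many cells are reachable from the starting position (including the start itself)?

Answer: Reachable cells: 24

Derivation:
BFS flood-fill from (row=1, col=8):
  Distance 0: (row=1, col=8)
  Distance 1: (row=0, col=8), (row=1, col=9)
  Distance 2: (row=0, col=7), (row=0, col=9), (row=1, col=10)
  Distance 3: (row=0, col=6), (row=2, col=10)
  Distance 4: (row=0, col=5), (row=1, col=6)
  Distance 5: (row=0, col=4), (row=2, col=6)
  Distance 6: (row=0, col=3), (row=1, col=4), (row=2, col=5), (row=2, col=7)
  Distance 7: (row=0, col=2), (row=1, col=3)
  Distance 8: (row=1, col=2), (row=2, col=3)
  Distance 9: (row=1, col=1), (row=2, col=2)
  Distance 10: (row=2, col=1)
  Distance 11: (row=2, col=0)
Total reachable: 24 (grid has 25 open cells total)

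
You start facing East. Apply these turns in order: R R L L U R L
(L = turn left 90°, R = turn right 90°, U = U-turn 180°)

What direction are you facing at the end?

Answer: Final heading: West

Derivation:
Start: East
  R (right (90° clockwise)) -> South
  R (right (90° clockwise)) -> West
  L (left (90° counter-clockwise)) -> South
  L (left (90° counter-clockwise)) -> East
  U (U-turn (180°)) -> West
  R (right (90° clockwise)) -> North
  L (left (90° counter-clockwise)) -> West
Final: West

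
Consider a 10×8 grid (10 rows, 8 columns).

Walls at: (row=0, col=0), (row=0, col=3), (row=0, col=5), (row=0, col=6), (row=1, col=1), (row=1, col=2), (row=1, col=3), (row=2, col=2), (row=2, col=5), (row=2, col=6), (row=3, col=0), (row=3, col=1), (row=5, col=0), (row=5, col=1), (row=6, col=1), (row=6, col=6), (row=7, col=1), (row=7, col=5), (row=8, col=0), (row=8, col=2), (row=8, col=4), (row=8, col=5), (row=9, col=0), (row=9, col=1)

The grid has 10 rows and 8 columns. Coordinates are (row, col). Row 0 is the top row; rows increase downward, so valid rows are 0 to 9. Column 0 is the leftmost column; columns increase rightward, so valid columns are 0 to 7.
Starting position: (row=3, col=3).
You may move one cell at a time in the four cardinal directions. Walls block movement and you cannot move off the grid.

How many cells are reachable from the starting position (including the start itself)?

BFS flood-fill from (row=3, col=3):
  Distance 0: (row=3, col=3)
  Distance 1: (row=2, col=3), (row=3, col=2), (row=3, col=4), (row=4, col=3)
  Distance 2: (row=2, col=4), (row=3, col=5), (row=4, col=2), (row=4, col=4), (row=5, col=3)
  Distance 3: (row=1, col=4), (row=3, col=6), (row=4, col=1), (row=4, col=5), (row=5, col=2), (row=5, col=4), (row=6, col=3)
  Distance 4: (row=0, col=4), (row=1, col=5), (row=3, col=7), (row=4, col=0), (row=4, col=6), (row=5, col=5), (row=6, col=2), (row=6, col=4), (row=7, col=3)
  Distance 5: (row=1, col=6), (row=2, col=7), (row=4, col=7), (row=5, col=6), (row=6, col=5), (row=7, col=2), (row=7, col=4), (row=8, col=3)
  Distance 6: (row=1, col=7), (row=5, col=7), (row=9, col=3)
  Distance 7: (row=0, col=7), (row=6, col=7), (row=9, col=2), (row=9, col=4)
  Distance 8: (row=7, col=7), (row=9, col=5)
  Distance 9: (row=7, col=6), (row=8, col=7), (row=9, col=6)
  Distance 10: (row=8, col=6), (row=9, col=7)
Total reachable: 48 (grid has 56 open cells total)

Answer: Reachable cells: 48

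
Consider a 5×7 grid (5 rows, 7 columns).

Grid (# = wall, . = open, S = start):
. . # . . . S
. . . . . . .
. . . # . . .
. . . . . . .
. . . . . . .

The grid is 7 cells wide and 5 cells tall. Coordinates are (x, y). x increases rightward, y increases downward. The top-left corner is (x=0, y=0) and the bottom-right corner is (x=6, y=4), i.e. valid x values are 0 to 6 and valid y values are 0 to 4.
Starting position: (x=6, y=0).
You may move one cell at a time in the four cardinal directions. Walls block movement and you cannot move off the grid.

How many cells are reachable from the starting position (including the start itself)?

BFS flood-fill from (x=6, y=0):
  Distance 0: (x=6, y=0)
  Distance 1: (x=5, y=0), (x=6, y=1)
  Distance 2: (x=4, y=0), (x=5, y=1), (x=6, y=2)
  Distance 3: (x=3, y=0), (x=4, y=1), (x=5, y=2), (x=6, y=3)
  Distance 4: (x=3, y=1), (x=4, y=2), (x=5, y=3), (x=6, y=4)
  Distance 5: (x=2, y=1), (x=4, y=3), (x=5, y=4)
  Distance 6: (x=1, y=1), (x=2, y=2), (x=3, y=3), (x=4, y=4)
  Distance 7: (x=1, y=0), (x=0, y=1), (x=1, y=2), (x=2, y=3), (x=3, y=4)
  Distance 8: (x=0, y=0), (x=0, y=2), (x=1, y=3), (x=2, y=4)
  Distance 9: (x=0, y=3), (x=1, y=4)
  Distance 10: (x=0, y=4)
Total reachable: 33 (grid has 33 open cells total)

Answer: Reachable cells: 33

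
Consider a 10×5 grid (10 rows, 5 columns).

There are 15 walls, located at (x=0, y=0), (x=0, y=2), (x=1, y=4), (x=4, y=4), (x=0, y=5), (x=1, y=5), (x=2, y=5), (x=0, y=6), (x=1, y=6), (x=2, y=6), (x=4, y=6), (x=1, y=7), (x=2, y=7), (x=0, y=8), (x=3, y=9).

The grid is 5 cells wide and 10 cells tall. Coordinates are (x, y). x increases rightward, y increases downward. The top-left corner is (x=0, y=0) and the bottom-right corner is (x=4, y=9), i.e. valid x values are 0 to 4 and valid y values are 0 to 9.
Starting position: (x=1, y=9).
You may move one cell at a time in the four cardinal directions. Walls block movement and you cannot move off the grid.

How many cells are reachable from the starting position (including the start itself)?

BFS flood-fill from (x=1, y=9):
  Distance 0: (x=1, y=9)
  Distance 1: (x=1, y=8), (x=0, y=9), (x=2, y=9)
  Distance 2: (x=2, y=8)
  Distance 3: (x=3, y=8)
  Distance 4: (x=3, y=7), (x=4, y=8)
  Distance 5: (x=3, y=6), (x=4, y=7), (x=4, y=9)
  Distance 6: (x=3, y=5)
  Distance 7: (x=3, y=4), (x=4, y=5)
  Distance 8: (x=3, y=3), (x=2, y=4)
  Distance 9: (x=3, y=2), (x=2, y=3), (x=4, y=3)
  Distance 10: (x=3, y=1), (x=2, y=2), (x=4, y=2), (x=1, y=3)
  Distance 11: (x=3, y=0), (x=2, y=1), (x=4, y=1), (x=1, y=2), (x=0, y=3)
  Distance 12: (x=2, y=0), (x=4, y=0), (x=1, y=1), (x=0, y=4)
  Distance 13: (x=1, y=0), (x=0, y=1)
Total reachable: 34 (grid has 35 open cells total)

Answer: Reachable cells: 34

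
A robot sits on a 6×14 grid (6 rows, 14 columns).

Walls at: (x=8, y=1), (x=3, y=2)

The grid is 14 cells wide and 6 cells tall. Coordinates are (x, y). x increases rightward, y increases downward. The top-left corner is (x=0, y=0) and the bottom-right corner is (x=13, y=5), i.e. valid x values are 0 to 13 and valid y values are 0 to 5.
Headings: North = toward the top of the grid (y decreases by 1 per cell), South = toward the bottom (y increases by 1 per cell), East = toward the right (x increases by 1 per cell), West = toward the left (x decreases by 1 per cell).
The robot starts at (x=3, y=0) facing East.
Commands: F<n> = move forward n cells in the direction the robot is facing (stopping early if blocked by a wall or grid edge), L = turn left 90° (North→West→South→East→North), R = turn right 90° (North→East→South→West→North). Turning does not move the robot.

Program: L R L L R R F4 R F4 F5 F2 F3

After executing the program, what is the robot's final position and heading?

Answer: Final position: (x=7, y=5), facing South

Derivation:
Start: (x=3, y=0), facing East
  L: turn left, now facing North
  R: turn right, now facing East
  L: turn left, now facing North
  L: turn left, now facing West
  R: turn right, now facing North
  R: turn right, now facing East
  F4: move forward 4, now at (x=7, y=0)
  R: turn right, now facing South
  F4: move forward 4, now at (x=7, y=4)
  F5: move forward 1/5 (blocked), now at (x=7, y=5)
  F2: move forward 0/2 (blocked), now at (x=7, y=5)
  F3: move forward 0/3 (blocked), now at (x=7, y=5)
Final: (x=7, y=5), facing South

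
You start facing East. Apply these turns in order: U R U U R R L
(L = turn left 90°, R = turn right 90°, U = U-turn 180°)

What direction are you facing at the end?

Start: East
  U (U-turn (180°)) -> West
  R (right (90° clockwise)) -> North
  U (U-turn (180°)) -> South
  U (U-turn (180°)) -> North
  R (right (90° clockwise)) -> East
  R (right (90° clockwise)) -> South
  L (left (90° counter-clockwise)) -> East
Final: East

Answer: Final heading: East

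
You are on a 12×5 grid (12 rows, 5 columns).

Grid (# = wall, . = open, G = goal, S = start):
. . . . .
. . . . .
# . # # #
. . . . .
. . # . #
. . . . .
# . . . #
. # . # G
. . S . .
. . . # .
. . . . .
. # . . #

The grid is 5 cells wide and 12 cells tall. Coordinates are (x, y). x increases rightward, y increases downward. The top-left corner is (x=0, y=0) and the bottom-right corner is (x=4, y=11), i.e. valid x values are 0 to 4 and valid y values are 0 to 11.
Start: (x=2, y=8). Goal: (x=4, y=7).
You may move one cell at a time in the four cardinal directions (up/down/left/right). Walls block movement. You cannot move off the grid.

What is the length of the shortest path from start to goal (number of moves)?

BFS from (x=2, y=8) until reaching (x=4, y=7):
  Distance 0: (x=2, y=8)
  Distance 1: (x=2, y=7), (x=1, y=8), (x=3, y=8), (x=2, y=9)
  Distance 2: (x=2, y=6), (x=0, y=8), (x=4, y=8), (x=1, y=9), (x=2, y=10)
  Distance 3: (x=2, y=5), (x=1, y=6), (x=3, y=6), (x=0, y=7), (x=4, y=7), (x=0, y=9), (x=4, y=9), (x=1, y=10), (x=3, y=10), (x=2, y=11)  <- goal reached here
One shortest path (3 moves): (x=2, y=8) -> (x=3, y=8) -> (x=4, y=8) -> (x=4, y=7)

Answer: Shortest path length: 3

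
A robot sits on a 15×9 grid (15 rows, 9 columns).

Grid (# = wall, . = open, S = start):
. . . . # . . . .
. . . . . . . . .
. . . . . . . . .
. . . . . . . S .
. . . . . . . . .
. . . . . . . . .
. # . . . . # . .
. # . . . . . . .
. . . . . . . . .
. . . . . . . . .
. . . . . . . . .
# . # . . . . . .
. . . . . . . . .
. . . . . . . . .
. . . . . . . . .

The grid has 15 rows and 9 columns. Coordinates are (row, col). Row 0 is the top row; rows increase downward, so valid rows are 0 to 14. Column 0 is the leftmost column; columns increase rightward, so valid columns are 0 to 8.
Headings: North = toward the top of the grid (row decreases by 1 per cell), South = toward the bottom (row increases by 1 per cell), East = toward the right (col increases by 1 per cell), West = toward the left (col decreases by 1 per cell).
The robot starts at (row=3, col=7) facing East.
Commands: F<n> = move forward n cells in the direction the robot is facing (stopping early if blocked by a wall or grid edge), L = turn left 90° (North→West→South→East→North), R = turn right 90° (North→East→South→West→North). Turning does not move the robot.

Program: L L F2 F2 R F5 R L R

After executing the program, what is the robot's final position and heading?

Start: (row=3, col=7), facing East
  L: turn left, now facing North
  L: turn left, now facing West
  F2: move forward 2, now at (row=3, col=5)
  F2: move forward 2, now at (row=3, col=3)
  R: turn right, now facing North
  F5: move forward 3/5 (blocked), now at (row=0, col=3)
  R: turn right, now facing East
  L: turn left, now facing North
  R: turn right, now facing East
Final: (row=0, col=3), facing East

Answer: Final position: (row=0, col=3), facing East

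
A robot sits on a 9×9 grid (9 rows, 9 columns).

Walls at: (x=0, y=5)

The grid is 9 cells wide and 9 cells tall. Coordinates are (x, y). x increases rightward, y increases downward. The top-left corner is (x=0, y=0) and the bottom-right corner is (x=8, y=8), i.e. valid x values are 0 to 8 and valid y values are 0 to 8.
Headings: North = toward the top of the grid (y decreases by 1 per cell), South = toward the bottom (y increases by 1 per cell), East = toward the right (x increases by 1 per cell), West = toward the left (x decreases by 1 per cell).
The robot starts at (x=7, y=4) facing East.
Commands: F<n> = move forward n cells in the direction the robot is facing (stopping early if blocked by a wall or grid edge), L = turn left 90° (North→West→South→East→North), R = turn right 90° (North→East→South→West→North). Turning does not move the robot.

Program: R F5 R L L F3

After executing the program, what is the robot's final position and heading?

Start: (x=7, y=4), facing East
  R: turn right, now facing South
  F5: move forward 4/5 (blocked), now at (x=7, y=8)
  R: turn right, now facing West
  L: turn left, now facing South
  L: turn left, now facing East
  F3: move forward 1/3 (blocked), now at (x=8, y=8)
Final: (x=8, y=8), facing East

Answer: Final position: (x=8, y=8), facing East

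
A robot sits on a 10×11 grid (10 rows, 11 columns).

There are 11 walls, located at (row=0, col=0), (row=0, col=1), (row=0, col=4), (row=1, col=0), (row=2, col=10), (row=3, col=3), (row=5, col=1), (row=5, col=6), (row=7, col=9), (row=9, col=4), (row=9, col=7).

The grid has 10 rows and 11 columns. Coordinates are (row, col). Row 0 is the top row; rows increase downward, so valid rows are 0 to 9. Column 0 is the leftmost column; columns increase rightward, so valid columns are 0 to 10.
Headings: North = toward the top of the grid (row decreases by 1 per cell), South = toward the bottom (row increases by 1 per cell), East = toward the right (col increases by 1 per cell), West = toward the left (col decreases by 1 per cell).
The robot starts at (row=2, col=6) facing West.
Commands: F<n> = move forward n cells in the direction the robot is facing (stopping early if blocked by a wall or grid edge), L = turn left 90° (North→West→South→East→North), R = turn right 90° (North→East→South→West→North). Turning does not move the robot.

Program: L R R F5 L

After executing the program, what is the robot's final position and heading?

Answer: Final position: (row=0, col=6), facing West

Derivation:
Start: (row=2, col=6), facing West
  L: turn left, now facing South
  R: turn right, now facing West
  R: turn right, now facing North
  F5: move forward 2/5 (blocked), now at (row=0, col=6)
  L: turn left, now facing West
Final: (row=0, col=6), facing West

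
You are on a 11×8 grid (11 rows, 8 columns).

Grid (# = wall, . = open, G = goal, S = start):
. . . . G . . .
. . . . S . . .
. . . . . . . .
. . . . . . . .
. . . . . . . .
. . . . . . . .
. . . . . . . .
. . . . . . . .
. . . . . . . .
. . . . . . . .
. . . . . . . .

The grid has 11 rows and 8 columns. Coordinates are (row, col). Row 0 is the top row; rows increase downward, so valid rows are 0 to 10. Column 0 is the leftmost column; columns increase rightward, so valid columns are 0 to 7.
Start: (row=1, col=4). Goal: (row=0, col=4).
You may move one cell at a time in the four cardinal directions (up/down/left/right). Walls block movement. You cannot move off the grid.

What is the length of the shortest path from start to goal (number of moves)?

BFS from (row=1, col=4) until reaching (row=0, col=4):
  Distance 0: (row=1, col=4)
  Distance 1: (row=0, col=4), (row=1, col=3), (row=1, col=5), (row=2, col=4)  <- goal reached here
One shortest path (1 moves): (row=1, col=4) -> (row=0, col=4)

Answer: Shortest path length: 1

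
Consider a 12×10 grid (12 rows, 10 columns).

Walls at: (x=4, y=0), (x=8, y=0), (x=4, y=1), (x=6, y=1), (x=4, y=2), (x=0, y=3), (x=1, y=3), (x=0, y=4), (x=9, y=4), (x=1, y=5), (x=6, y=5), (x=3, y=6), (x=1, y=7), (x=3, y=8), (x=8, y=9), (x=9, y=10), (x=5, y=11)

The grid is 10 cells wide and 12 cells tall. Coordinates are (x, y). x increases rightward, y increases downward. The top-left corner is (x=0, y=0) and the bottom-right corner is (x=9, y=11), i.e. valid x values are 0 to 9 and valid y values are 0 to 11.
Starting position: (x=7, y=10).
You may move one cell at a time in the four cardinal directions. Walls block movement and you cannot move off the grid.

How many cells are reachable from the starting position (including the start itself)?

Answer: Reachable cells: 103

Derivation:
BFS flood-fill from (x=7, y=10):
  Distance 0: (x=7, y=10)
  Distance 1: (x=7, y=9), (x=6, y=10), (x=8, y=10), (x=7, y=11)
  Distance 2: (x=7, y=8), (x=6, y=9), (x=5, y=10), (x=6, y=11), (x=8, y=11)
  Distance 3: (x=7, y=7), (x=6, y=8), (x=8, y=8), (x=5, y=9), (x=4, y=10), (x=9, y=11)
  Distance 4: (x=7, y=6), (x=6, y=7), (x=8, y=7), (x=5, y=8), (x=9, y=8), (x=4, y=9), (x=3, y=10), (x=4, y=11)
  Distance 5: (x=7, y=5), (x=6, y=6), (x=8, y=6), (x=5, y=7), (x=9, y=7), (x=4, y=8), (x=3, y=9), (x=9, y=9), (x=2, y=10), (x=3, y=11)
  Distance 6: (x=7, y=4), (x=8, y=5), (x=5, y=6), (x=9, y=6), (x=4, y=7), (x=2, y=9), (x=1, y=10), (x=2, y=11)
  Distance 7: (x=7, y=3), (x=6, y=4), (x=8, y=4), (x=5, y=5), (x=9, y=5), (x=4, y=6), (x=3, y=7), (x=2, y=8), (x=1, y=9), (x=0, y=10), (x=1, y=11)
  Distance 8: (x=7, y=2), (x=6, y=3), (x=8, y=3), (x=5, y=4), (x=4, y=5), (x=2, y=7), (x=1, y=8), (x=0, y=9), (x=0, y=11)
  Distance 9: (x=7, y=1), (x=6, y=2), (x=8, y=2), (x=5, y=3), (x=9, y=3), (x=4, y=4), (x=3, y=5), (x=2, y=6), (x=0, y=8)
  Distance 10: (x=7, y=0), (x=8, y=1), (x=5, y=2), (x=9, y=2), (x=4, y=3), (x=3, y=4), (x=2, y=5), (x=1, y=6), (x=0, y=7)
  Distance 11: (x=6, y=0), (x=5, y=1), (x=9, y=1), (x=3, y=3), (x=2, y=4), (x=0, y=6)
  Distance 12: (x=5, y=0), (x=9, y=0), (x=3, y=2), (x=2, y=3), (x=1, y=4), (x=0, y=5)
  Distance 13: (x=3, y=1), (x=2, y=2)
  Distance 14: (x=3, y=0), (x=2, y=1), (x=1, y=2)
  Distance 15: (x=2, y=0), (x=1, y=1), (x=0, y=2)
  Distance 16: (x=1, y=0), (x=0, y=1)
  Distance 17: (x=0, y=0)
Total reachable: 103 (grid has 103 open cells total)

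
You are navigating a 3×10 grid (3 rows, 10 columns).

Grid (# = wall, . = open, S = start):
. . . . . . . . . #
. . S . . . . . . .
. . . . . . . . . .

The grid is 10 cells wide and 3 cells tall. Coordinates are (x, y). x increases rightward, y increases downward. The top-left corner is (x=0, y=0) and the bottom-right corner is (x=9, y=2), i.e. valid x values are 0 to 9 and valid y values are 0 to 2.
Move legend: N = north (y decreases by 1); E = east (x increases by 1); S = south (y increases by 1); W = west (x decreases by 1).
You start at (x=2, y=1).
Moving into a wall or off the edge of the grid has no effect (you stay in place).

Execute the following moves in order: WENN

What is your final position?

Answer: Final position: (x=2, y=0)

Derivation:
Start: (x=2, y=1)
  W (west): (x=2, y=1) -> (x=1, y=1)
  E (east): (x=1, y=1) -> (x=2, y=1)
  N (north): (x=2, y=1) -> (x=2, y=0)
  N (north): blocked, stay at (x=2, y=0)
Final: (x=2, y=0)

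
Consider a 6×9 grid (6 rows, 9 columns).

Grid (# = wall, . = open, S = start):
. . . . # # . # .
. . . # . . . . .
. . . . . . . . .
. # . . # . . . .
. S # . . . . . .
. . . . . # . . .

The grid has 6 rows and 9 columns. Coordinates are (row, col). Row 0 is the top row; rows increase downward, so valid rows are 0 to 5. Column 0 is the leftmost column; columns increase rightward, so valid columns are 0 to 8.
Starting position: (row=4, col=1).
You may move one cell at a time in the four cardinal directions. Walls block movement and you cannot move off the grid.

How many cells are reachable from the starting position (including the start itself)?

BFS flood-fill from (row=4, col=1):
  Distance 0: (row=4, col=1)
  Distance 1: (row=4, col=0), (row=5, col=1)
  Distance 2: (row=3, col=0), (row=5, col=0), (row=5, col=2)
  Distance 3: (row=2, col=0), (row=5, col=3)
  Distance 4: (row=1, col=0), (row=2, col=1), (row=4, col=3), (row=5, col=4)
  Distance 5: (row=0, col=0), (row=1, col=1), (row=2, col=2), (row=3, col=3), (row=4, col=4)
  Distance 6: (row=0, col=1), (row=1, col=2), (row=2, col=3), (row=3, col=2), (row=4, col=5)
  Distance 7: (row=0, col=2), (row=2, col=4), (row=3, col=5), (row=4, col=6)
  Distance 8: (row=0, col=3), (row=1, col=4), (row=2, col=5), (row=3, col=6), (row=4, col=7), (row=5, col=6)
  Distance 9: (row=1, col=5), (row=2, col=6), (row=3, col=7), (row=4, col=8), (row=5, col=7)
  Distance 10: (row=1, col=6), (row=2, col=7), (row=3, col=8), (row=5, col=8)
  Distance 11: (row=0, col=6), (row=1, col=7), (row=2, col=8)
  Distance 12: (row=1, col=8)
  Distance 13: (row=0, col=8)
Total reachable: 46 (grid has 46 open cells total)

Answer: Reachable cells: 46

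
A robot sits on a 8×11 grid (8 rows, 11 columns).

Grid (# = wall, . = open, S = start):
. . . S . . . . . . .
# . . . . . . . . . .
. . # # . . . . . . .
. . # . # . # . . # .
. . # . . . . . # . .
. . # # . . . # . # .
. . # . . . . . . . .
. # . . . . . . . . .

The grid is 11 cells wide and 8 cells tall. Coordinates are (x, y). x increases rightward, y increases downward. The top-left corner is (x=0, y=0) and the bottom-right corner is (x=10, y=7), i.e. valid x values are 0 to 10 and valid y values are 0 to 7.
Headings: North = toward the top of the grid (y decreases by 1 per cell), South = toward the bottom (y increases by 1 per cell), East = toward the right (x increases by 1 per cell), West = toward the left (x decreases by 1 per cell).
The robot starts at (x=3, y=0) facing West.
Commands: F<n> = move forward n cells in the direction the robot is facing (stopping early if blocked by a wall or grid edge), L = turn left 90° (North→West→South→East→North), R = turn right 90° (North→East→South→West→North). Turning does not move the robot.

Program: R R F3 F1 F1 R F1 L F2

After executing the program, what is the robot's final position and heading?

Answer: Final position: (x=10, y=1), facing East

Derivation:
Start: (x=3, y=0), facing West
  R: turn right, now facing North
  R: turn right, now facing East
  F3: move forward 3, now at (x=6, y=0)
  F1: move forward 1, now at (x=7, y=0)
  F1: move forward 1, now at (x=8, y=0)
  R: turn right, now facing South
  F1: move forward 1, now at (x=8, y=1)
  L: turn left, now facing East
  F2: move forward 2, now at (x=10, y=1)
Final: (x=10, y=1), facing East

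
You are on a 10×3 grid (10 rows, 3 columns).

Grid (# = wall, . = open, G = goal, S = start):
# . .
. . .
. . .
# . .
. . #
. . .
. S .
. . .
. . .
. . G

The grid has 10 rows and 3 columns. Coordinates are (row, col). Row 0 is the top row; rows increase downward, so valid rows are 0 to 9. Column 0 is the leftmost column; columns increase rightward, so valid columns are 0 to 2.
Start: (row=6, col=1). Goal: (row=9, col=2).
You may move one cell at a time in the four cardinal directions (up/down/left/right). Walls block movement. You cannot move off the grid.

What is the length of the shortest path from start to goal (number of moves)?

BFS from (row=6, col=1) until reaching (row=9, col=2):
  Distance 0: (row=6, col=1)
  Distance 1: (row=5, col=1), (row=6, col=0), (row=6, col=2), (row=7, col=1)
  Distance 2: (row=4, col=1), (row=5, col=0), (row=5, col=2), (row=7, col=0), (row=7, col=2), (row=8, col=1)
  Distance 3: (row=3, col=1), (row=4, col=0), (row=8, col=0), (row=8, col=2), (row=9, col=1)
  Distance 4: (row=2, col=1), (row=3, col=2), (row=9, col=0), (row=9, col=2)  <- goal reached here
One shortest path (4 moves): (row=6, col=1) -> (row=6, col=2) -> (row=7, col=2) -> (row=8, col=2) -> (row=9, col=2)

Answer: Shortest path length: 4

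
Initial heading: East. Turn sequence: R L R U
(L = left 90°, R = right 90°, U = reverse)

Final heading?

Answer: Final heading: North

Derivation:
Start: East
  R (right (90° clockwise)) -> South
  L (left (90° counter-clockwise)) -> East
  R (right (90° clockwise)) -> South
  U (U-turn (180°)) -> North
Final: North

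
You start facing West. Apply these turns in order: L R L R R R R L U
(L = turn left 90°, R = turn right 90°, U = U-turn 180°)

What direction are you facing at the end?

Answer: Final heading: West

Derivation:
Start: West
  L (left (90° counter-clockwise)) -> South
  R (right (90° clockwise)) -> West
  L (left (90° counter-clockwise)) -> South
  R (right (90° clockwise)) -> West
  R (right (90° clockwise)) -> North
  R (right (90° clockwise)) -> East
  R (right (90° clockwise)) -> South
  L (left (90° counter-clockwise)) -> East
  U (U-turn (180°)) -> West
Final: West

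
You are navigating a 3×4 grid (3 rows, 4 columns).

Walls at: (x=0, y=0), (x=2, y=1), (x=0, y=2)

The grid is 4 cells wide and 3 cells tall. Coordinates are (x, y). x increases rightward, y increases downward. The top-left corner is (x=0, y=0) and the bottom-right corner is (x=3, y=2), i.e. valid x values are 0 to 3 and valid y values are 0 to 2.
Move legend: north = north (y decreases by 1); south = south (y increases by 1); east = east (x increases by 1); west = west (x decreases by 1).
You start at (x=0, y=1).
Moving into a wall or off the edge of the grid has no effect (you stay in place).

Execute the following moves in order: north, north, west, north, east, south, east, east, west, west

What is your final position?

Start: (x=0, y=1)
  north (north): blocked, stay at (x=0, y=1)
  north (north): blocked, stay at (x=0, y=1)
  west (west): blocked, stay at (x=0, y=1)
  north (north): blocked, stay at (x=0, y=1)
  east (east): (x=0, y=1) -> (x=1, y=1)
  south (south): (x=1, y=1) -> (x=1, y=2)
  east (east): (x=1, y=2) -> (x=2, y=2)
  east (east): (x=2, y=2) -> (x=3, y=2)
  west (west): (x=3, y=2) -> (x=2, y=2)
  west (west): (x=2, y=2) -> (x=1, y=2)
Final: (x=1, y=2)

Answer: Final position: (x=1, y=2)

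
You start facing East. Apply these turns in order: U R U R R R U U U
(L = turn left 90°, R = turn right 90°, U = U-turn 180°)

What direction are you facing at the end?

Start: East
  U (U-turn (180°)) -> West
  R (right (90° clockwise)) -> North
  U (U-turn (180°)) -> South
  R (right (90° clockwise)) -> West
  R (right (90° clockwise)) -> North
  R (right (90° clockwise)) -> East
  U (U-turn (180°)) -> West
  U (U-turn (180°)) -> East
  U (U-turn (180°)) -> West
Final: West

Answer: Final heading: West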